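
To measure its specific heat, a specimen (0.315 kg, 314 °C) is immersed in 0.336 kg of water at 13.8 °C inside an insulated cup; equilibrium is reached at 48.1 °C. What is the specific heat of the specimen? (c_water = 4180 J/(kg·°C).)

m_s c (T_s − T_f) = m_water c_water (T_f − T_0):
0.315×c×(314 − 48.1) = 0.336×4180×(48.1 − 13.8)
83.76 c = 48174  ⇒  c ≈ 575.1 J/(kg·°C)

c ≈ 575 J/(kg·°C)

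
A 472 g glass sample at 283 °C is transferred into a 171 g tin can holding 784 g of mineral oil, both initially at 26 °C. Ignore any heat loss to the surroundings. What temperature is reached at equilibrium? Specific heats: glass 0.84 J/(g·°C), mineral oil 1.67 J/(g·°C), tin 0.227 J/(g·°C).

T_f ≈ 84.4 °C

Let T be the final temperature. ΣQ_i = 0:
472*0.84*(T − 283) + 784*1.67*(T − 26) + 171*0.227*(T − 26) = 0
396.48(T − 283) + 1309.3(T − 26) + 38.82(T − 26) = 0
(396.48 + 1309.3 + 38.82) T = 396.48*283 + 1309.3*26 + 38.82*26
T = 147254/1744.6 ≈ 84.41 °C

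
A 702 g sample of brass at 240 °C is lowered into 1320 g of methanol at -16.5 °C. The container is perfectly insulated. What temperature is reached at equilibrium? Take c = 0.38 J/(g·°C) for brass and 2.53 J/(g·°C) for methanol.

Energy conservation, ΣQ = 0:
702×0.38×(T − 240) + 1320×2.53×(T − (-16.5)) = 0
266.76(T − 240) + 3339.6(T − (-16.5)) = 0
3606.4 T = 8919
T = 8919/3606.4 ≈ 2.47 °C

T_f ≈ 2.5 °C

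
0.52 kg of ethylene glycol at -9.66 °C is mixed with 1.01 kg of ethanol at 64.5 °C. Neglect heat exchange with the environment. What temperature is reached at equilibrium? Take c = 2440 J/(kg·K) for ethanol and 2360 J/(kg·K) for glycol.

T_f ≈ 39.8 °C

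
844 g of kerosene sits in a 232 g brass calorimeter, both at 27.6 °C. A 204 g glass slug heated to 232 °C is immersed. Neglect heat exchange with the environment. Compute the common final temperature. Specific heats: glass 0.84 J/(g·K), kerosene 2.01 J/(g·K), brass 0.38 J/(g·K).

Let T be the final temperature. ΣQ_i = 0:
204×0.84×(T − 232) + 844×2.01×(T − 27.6) + 232×0.38×(T − 27.6) = 0
171.36(T − 232) + 1696.4(T − 27.6) + 88.16(T − 27.6) = 0
1956 T = 89010
T = 89010 / 1956 = 45.5 °C

T_f ≈ 45.5 °C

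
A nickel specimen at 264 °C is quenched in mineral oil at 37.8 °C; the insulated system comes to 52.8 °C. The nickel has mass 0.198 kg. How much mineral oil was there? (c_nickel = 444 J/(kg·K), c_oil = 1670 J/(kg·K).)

m ≈ 0.741 kg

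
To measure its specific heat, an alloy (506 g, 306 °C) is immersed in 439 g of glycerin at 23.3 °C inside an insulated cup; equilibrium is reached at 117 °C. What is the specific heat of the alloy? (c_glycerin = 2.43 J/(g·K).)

Heat lost by the alloy = heat gained by the glycerin:
506·c·(306 − 117) = 439·2.43·(117 − 23.3)
95634 c = 99956  ⇒  c ≈ 1.045 J/(g·K)

c ≈ 1.05 J/(g·K)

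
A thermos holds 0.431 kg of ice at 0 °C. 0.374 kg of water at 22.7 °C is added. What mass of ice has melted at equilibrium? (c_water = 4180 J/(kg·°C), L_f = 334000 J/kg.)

Cooling the water to 0 °C releases 0.374·4180·22.7 = 35487 J.
To melt every bit of ice: 0.431·334000 = 143954 J.
That's not enough to melt it all — equilibrium is at 0 °C with ice remaining.
Mass melted = 35487/334000 ≈ 0.1062 kg.

m_melted ≈ 0.106 kg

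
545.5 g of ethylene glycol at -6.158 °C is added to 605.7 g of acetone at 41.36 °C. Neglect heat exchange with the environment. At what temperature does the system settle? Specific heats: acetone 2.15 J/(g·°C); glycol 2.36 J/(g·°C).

T_f ≈ 17.7 °C

Energy conservation, ΣQ = 0:
605.7×2.15×(T − 41.36) + 545.5×2.36×(T − (-6.158)) = 0
1302.3(T − 41.36) + 1287.4(T − (-6.158)) = 0
(1302.3 + 1287.4) T = 1302.3×41.36 + 1287.4×(-6.158)
T = 45934 / 2589.6 = 17.7 °C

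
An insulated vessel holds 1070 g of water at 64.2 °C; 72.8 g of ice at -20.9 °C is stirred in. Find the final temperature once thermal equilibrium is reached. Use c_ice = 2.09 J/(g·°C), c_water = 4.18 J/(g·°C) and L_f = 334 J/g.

T_f ≈ 54.4 °C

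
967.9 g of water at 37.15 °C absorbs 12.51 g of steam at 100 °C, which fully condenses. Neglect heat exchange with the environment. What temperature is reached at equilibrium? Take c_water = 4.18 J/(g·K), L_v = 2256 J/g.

T_f ≈ 44.8 °C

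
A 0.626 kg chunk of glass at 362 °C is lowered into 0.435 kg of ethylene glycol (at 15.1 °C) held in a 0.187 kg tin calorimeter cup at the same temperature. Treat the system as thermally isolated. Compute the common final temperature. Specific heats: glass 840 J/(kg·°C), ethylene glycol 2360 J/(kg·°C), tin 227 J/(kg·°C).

Let T be the final temperature. ΣQ_i = 0:
0.626·840·(T − 362) + 0.435·2360·(T − 15.1) + 0.187·227·(T − 15.1) = 0
525.84(T − 362) + 1026.6(T − 15.1) + 42.45(T − 15.1) = 0
1594.9 T = 206497
T ≈ 129.47 °C

T_f ≈ 129.5 °C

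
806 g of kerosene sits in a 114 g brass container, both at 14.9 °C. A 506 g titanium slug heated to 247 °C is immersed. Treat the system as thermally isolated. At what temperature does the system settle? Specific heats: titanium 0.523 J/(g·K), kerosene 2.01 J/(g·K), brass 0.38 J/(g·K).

Conservation of energy gives ΣQ = 0:
506×0.523×(T − 247) + 806×2.01×(T − 14.9) + 114×0.38×(T − 14.9) = 0
264.64(T − 247) + 1620.1(T − 14.9) + 43.32(T − 14.9) = 0
(264.64 + 1620.1 + 43.32) T = 264.64×247 + 1620.1×14.9 + 43.32×14.9
T = 90150/1928 ≈ 46.76 °C

T_f ≈ 46.8 °C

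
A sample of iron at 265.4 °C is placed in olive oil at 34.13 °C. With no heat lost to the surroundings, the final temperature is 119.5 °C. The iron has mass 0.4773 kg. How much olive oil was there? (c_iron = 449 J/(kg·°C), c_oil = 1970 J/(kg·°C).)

Heat lost by the iron = heat gained by the oil:
0.4773×449×(265.4 − 119.5) = m×1970×(119.5 − 34.13)
168179 m = 31267  ⇒  m ≈ 0.1859 kg

m ≈ 0.186 kg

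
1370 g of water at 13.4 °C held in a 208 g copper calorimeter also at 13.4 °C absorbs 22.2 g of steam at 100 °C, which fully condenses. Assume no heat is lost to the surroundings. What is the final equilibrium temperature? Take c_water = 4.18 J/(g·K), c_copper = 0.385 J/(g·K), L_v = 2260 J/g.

Taking heat into each body as positive, Σ m c ΔT = 0:
steam→water at 100 °C releases m L_v = 22.2·2260 = 50172
  condensed water 100 °C→T: 92.8(T − 100)
  water warms: 1370·4.18·(T − 13.4) = 5726.6(T − 13.4)
  copper cup: 208·0.385·(T − 13.4) = 80.08(T − 13.4)
5899.5 T = 50172 + 9279.6 + 77810 = 137261
T ≈ 23.27 °C, under the boiling point, so the assumption holds.

T_f ≈ 23.3 °C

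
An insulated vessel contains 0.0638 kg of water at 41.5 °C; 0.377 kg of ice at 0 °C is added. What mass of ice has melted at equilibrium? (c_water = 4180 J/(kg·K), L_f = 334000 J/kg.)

m_melted ≈ 0.0331 kg

Water can give up m c ΔT = 0.0638·4180·41.5 = 11067 J before reaching 0 °C.
Melting all 0.377 kg of ice would need 0.377·334000 = 125918 J.
Since 11067 < 125918 J, not all the ice melts; equilibrium is at 0 °C.
Mass melted = 11067/334000 ≈ 0.03314 kg.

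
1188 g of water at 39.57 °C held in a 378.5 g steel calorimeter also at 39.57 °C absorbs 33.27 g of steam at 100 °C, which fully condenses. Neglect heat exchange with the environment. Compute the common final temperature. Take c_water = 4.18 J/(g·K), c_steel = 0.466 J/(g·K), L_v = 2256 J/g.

T_f ≈ 55.4 °C

Net heat exchanged in the isolated system is zero:
latent heat released on condensation: 33.27·2256 = 75057
  condensate cools 100→T: 33.27·4.18·(T − 100) = 139.07(T − 100)
  water warms: 1188·4.18·(T − 39.57) = 4965.8(T − 39.57)
  cup: 176.38(T − 39.57)
5281.3 T = 75057 + 13907 + 203478 = 292442
T ≈ 55.37 °C — below 100 °C, confirming all the steam condensed.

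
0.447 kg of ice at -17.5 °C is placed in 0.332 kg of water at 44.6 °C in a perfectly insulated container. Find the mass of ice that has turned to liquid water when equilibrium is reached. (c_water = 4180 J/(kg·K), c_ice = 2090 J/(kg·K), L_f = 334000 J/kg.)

Heat available from the water dropping to 0 °C: 0.332×4180×44.6 = 61894 J.
Of that, 0.447×2090×17.5 = 16349 J goes to bring the ice to 0 °C, leaving 45545 J.
Melting all 0.447 kg of ice would need 0.447×334000 = 149298 J.
That's not enough to melt it all — equilibrium is at 0 °C with ice remaining.
Mass melted = 45545/334000 ≈ 0.1364 kg.

m_melted ≈ 0.136 kg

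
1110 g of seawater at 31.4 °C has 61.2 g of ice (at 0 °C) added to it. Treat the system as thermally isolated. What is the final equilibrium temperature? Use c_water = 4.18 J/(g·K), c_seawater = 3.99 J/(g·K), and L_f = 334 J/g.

Sum of m c ΔT and latent-heat terms is zero:
latent heat to melt: 61.2×334 = 20441; meltwater 0→T: 61.2×4.18×T = 255.82 T; seawater: 4428.9(T − 31.4)
4684.7 T = 139067 − 20441 = 118627
T ≈ 25.32 °C — above 0 °C, consistent with complete melting.

T_f ≈ 25.3 °C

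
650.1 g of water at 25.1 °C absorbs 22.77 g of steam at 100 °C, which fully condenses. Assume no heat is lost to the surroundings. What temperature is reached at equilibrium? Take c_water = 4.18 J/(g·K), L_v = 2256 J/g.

Taking heat into each body as positive, Σ m c ΔT = 0:
condense steam: −22.77·2256 = −51369; condensate cools 100→T: 22.77·4.18·(T − 100) = 95.18(T − 100); water warms: 650.1·4.18·(T − 25.1) = 2717.4(T − 25.1)
2812.6 T = 51369 + 9517.9 + 68207 = 129094
T ≈ 45.90 °C, under the boiling point, so the assumption holds.

T_f ≈ 45.9 °C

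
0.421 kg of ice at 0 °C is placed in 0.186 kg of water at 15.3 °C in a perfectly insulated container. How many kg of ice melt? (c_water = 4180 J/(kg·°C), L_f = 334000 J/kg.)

Water can give up m c ΔT = 0.186·4180·15.3 = 11895 J before reaching 0 °C.
Melting all 0.421 kg of ice would need 0.421·334000 = 140614 J.
11895 J < 140614 J, so only part of the ice melts and the system sits at 0 °C.
m_melted·334000 = 11895  ⇒  m_melted ≈ 0.03562 kg.

m_melted ≈ 0.0356 kg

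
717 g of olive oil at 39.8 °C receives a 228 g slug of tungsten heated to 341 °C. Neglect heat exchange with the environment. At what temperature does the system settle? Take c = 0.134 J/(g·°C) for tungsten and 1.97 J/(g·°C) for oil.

Taking heat into each body as positive, Σ m c ΔT = 0:
228·0.134·(T − 341) + 717·1.97·(T − 39.8) = 0
(30.55 + 1412.5) T = 30.55·341 + 1412.5·39.8
T = 66635 / 1443 = 46.2 °C

T_f ≈ 46.2 °C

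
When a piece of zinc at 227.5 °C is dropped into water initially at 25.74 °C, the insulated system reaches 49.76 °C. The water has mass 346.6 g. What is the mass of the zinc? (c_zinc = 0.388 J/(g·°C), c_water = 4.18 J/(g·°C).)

m ≈ 505 g

Heat gained plus heat lost sum to zero:
m·0.388·(49.76 − 227.5) + 346.6·4.18·(49.76 − 25.74) = 0
-68.96 m = -34800
m = -34800/-68.96 ≈ 504.6 g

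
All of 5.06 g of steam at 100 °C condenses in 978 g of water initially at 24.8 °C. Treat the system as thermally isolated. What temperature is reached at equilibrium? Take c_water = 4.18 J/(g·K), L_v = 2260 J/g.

T_f ≈ 28.0 °C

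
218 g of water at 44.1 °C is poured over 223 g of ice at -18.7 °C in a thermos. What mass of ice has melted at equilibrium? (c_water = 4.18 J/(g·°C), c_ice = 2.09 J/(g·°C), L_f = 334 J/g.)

Water can give up m c ΔT = 218·4.18·44.1 = 40186 J before reaching 0 °C.
Warming the ice to 0 °C takes 223·2.09·18.7 = 8715.5 J, leaving 31470 J for melting.
Fully melting the ice requires m_ice L_f = 223·334 = 74482 J.
That's not enough to melt it all — equilibrium is at 0 °C with ice remaining.
m_melt = 31470 / L_f = 94.22 g.

m_melted ≈ 94.2 g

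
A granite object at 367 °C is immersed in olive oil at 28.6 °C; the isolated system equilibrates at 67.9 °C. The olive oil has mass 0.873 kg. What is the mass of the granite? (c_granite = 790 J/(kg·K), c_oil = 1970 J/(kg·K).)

Energy conservation, ΣQ = 0:
m×790×(67.9 − 367) + 0.873×1970×(67.9 − 28.6) = 0
-236289 m = -67589
m = -67589/-236289 ≈ 0.286 kg

m ≈ 0.286 kg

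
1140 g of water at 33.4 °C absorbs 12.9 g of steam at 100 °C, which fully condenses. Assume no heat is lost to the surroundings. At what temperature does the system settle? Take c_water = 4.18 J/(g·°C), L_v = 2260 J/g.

T_f ≈ 40.2 °C

Conservation of energy gives ΣQ = 0:
condense steam: −12.9×2260 = −29154; condensate cools 100→T: 12.9×4.18×(T − 100) = 53.92(T − 100); water warms: 1140×4.18×(T − 33.4) = 4765.2(T − 33.4)
4819.1 T = 29154 + 5392.2 + 159158 = 193704
T ≈ 40.19 °C, under the boiling point, so the assumption holds.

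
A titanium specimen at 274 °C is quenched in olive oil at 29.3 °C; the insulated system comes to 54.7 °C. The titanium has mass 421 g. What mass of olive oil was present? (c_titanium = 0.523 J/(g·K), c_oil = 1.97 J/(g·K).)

m ≈ 965 g

Energy conservation, ΣQ = 0:
421·0.523·(54.7 − 274) + m·1.97·(54.7 − 29.3) = 0
50.04 m = 48286
m = 48286/50.04 ≈ 965 g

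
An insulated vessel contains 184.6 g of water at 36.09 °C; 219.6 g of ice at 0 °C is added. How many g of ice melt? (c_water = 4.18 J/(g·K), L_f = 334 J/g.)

m_melted ≈ 83.4 g

Heat available from the water dropping to 0 °C: 184.6·4.18·36.09 = 27848 J.
To melt every bit of ice: 219.6·334 = 73346 J.
Since 27848 < 73346 J, not all the ice melts; equilibrium is at 0 °C.
m_melted·334 = 27848  ⇒  m_melted ≈ 83.38 g.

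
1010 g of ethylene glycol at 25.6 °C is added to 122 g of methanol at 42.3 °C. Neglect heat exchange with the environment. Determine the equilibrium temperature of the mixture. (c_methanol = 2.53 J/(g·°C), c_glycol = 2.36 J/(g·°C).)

T_f ≈ 27.5 °C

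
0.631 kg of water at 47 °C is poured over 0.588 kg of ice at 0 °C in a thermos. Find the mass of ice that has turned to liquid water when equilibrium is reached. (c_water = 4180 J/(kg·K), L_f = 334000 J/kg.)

Heat available from the water dropping to 0 °C: 0.631·4180·47 = 123966 J.
Fully melting the ice requires m_ice L_f = 0.588·334000 = 196392 J.
123966 J < 196392 J, so only part of the ice melts and the system sits at 0 °C.
m_melt = 123966 / L_f = 0.3712 kg.

m_melted ≈ 0.371 kg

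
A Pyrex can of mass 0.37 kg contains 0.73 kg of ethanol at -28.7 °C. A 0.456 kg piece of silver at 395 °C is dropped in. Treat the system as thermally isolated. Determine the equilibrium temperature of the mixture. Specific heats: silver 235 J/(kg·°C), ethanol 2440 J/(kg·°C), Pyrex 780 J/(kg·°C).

Setting the total heat transfer to zero:
0.456*235*(T − 395) + 0.73*2440*(T − (-28.7)) + 0.37*780*(T − (-28.7)) = 0
107.16(T − 395) + 1781.2(T − (-28.7)) + 288.6(T − (-28.7)) = 0
2177 T = -17075
T = -17075 / 2177 = -7.84 °C

T_f ≈ -7.8 °C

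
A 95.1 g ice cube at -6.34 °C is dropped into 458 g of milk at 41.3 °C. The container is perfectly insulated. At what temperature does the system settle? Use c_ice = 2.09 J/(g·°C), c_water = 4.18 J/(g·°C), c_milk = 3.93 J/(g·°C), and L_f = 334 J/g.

Taking heat into each body as positive, Σ m c ΔT = 0:
warm ice to 0 °C: 95.1·2.09·(0 − (-6.34)) = 1260.1
  latent heat to melt: 95.1·334 = 31763
  meltwater 0→T: 95.1·4.18·T = 397.52 T
  milk: 1799.9(T − 41.3)
2197.5 T = 74338 − 33024 = 41314
T ≈ 18.80 °C. Since T > 0 °C, the all-ice-melts assumption holds.

T_f ≈ 18.8 °C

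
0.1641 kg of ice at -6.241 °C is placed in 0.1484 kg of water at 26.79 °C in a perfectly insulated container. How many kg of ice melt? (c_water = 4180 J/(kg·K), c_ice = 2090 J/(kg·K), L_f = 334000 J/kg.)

m_melted ≈ 0.0433 kg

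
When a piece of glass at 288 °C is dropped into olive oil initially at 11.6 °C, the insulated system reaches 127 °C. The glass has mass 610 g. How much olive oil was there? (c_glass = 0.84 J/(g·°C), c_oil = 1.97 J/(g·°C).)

m ≈ 363 g

Heat lost by the glass = heat gained by the oil:
610×0.84×(288 − 127) = m×1.97×(127 − 11.6)
227.34 m = 82496  ⇒  m ≈ 362.9 g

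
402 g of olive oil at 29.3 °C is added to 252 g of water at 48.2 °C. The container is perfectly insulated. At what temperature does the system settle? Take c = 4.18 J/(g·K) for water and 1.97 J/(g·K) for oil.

T_f ≈ 40.1 °C

|Q_water| = |Q_oil|:
252*4.18*(48.2 − T) = 402*1.97*(T − 29.3)
1053.4(48.2 − T) = 791.94(T − 29.3)
1845.3 T = 73976  ⇒  T ≈ 40.09 °C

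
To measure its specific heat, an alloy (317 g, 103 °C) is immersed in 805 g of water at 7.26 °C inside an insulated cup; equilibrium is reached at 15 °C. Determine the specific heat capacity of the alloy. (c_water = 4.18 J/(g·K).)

c ≈ 0.934 J/(g·K)

m_s c (T_s − T_f) = m_water c_water (T_f − T_0):
317×c×(103 − 15) = 805×4.18×(15 − 7.26)
27896 c = 26044  ⇒  c ≈ 0.9336 J/(g·K)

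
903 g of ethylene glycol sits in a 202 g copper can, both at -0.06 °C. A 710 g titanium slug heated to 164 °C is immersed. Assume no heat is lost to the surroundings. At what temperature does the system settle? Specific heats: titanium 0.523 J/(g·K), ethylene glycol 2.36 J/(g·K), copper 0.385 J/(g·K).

Heat gained plus heat lost sum to zero:
710×0.523×(T − 164) + 903×2.36×(T − (-0.06)) + 202×0.385×(T − (-0.06)) = 0
371.33(T − 164) + 2131.1(T − (-0.06)) + 77.77(T − (-0.06)) = 0
2580.2 T = 60766
T = 60766/2580.2 ≈ 23.55 °C

T_f ≈ 23.6 °C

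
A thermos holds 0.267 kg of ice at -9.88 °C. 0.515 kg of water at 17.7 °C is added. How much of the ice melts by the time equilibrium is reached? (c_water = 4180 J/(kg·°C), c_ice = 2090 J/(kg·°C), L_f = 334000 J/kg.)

m_melted ≈ 0.0976 kg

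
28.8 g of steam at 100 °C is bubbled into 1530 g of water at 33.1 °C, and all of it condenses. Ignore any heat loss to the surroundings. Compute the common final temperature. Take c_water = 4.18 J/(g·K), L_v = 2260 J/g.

T_f ≈ 44.3 °C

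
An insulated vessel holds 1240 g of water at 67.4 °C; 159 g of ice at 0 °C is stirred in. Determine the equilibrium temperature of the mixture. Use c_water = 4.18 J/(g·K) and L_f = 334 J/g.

T_f ≈ 50.7 °C

Energy conservation, ΣQ = 0:
fusion: m_ice L_f = 159·334 = 53106
  meltwater 0→T: 159·4.18·T = 664.62 T
  water: 5183.2(T − 67.4)
5847.8 T = 349348 − 53106 = 296242
T ≈ 50.66 °C — above 0 °C, consistent with complete melting.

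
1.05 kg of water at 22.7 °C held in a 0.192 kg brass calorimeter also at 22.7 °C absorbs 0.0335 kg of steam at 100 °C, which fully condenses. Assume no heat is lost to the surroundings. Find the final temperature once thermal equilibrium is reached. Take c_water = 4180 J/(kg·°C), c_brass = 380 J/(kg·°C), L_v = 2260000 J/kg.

T_f ≈ 41.5 °C

Taking heat into each body as positive, Σ m c ΔT = 0:
latent heat released on condensation: 0.0335×2260000 = 75710
  condensate cools 100→T: 0.0335×4180×(T − 100) = 140.03(T − 100)
  original water: 4389(T − 22.7)
  brass cup: 0.192×380×(T − 22.7) = 72.96(T − 22.7)
4602 T = 75710 + 14003 + 101286 = 190999
T ≈ 41.50 °C, under the boiling point, so the assumption holds.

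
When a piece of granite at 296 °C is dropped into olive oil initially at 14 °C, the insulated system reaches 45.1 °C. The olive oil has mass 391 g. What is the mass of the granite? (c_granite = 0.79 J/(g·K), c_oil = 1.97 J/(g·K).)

m ≈ 121 g

Heat lost by the granite = heat gained by the oil:
m×0.79×(296 − 45.1) = 391×1.97×(45.1 − 14)
198.21 m = 23955  ⇒  m ≈ 120.9 g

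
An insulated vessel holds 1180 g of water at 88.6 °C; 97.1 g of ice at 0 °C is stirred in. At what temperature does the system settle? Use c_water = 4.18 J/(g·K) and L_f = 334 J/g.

T_f ≈ 75.8 °C

Taking heat into each body as positive, Σ m c ΔT = 0:
latent heat to melt: 97.1×334 = 32431; meltwater 0→T: 97.1×4.18×T = 405.88 T; water: 4932.4(T − 88.6)
5338.3 T = 437011 − 32431 = 404579
T ≈ 75.79 °C (positive, so assuming full melt was valid).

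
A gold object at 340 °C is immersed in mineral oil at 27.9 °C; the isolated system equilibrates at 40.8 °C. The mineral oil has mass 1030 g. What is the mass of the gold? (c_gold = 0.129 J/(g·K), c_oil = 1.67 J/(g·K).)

m ≈ 575 g

Heat lost by the gold = heat gained by the oil:
m·0.129·(340 − 40.8) = 1030·1.67·(40.8 − 27.9)
38.6 m = 22189  ⇒  m ≈ 574.9 g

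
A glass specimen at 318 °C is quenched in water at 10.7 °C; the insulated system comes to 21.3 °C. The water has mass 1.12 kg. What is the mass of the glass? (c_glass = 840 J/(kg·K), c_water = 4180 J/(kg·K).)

m ≈ 0.199 kg

Heat gained plus heat lost sum to zero:
m·840·(21.3 − 318) + 1.12·4180·(21.3 − 10.7) = 0
-249228 m = -49625
m = -49625/-249228 ≈ 0.1991 kg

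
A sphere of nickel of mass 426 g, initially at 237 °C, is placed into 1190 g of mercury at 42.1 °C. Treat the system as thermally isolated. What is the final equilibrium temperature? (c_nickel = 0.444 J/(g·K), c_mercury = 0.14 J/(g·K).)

Heat lost by the nickel equals heat gained by the mercury:
426·0.444·(237 − T) = 1190·0.14·(T − 42.1)
189.14(237 − T) = 166.6(T − 42.1)
355.74 T = 51841  ⇒  T ≈ 145.73 °C

T_f ≈ 145.7 °C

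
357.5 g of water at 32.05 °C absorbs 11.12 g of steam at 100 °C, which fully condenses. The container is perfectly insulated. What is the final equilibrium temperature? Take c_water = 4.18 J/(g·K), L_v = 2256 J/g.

T_f ≈ 50.4 °C

Heat gained plus heat lost sum to zero:
condense steam: −11.12·2256 = −25087
  condensed water 100 °C→T: 46.48(T − 100)
  original water: 1494.3(T − 32.05)
1540.8 T = 25087 + 4648.2 + 47894 = 77629
T ≈ 50.38 °C — below 100 °C, confirming all the steam condensed.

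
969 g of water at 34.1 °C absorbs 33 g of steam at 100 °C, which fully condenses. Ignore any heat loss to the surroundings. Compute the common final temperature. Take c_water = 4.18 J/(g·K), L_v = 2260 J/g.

Energy conservation, ΣQ = 0:
latent heat released on condensation: 33·2260 = 74580
  condensed water 100 °C→T: 137.94(T − 100)
  water warms: 969·4.18·(T − 34.1) = 4050.4(T − 34.1)
4188.4 T = 74580 + 13794 + 138119 = 226493
T ≈ 54.08 °C — below 100 °C, confirming all the steam condensed.

T_f ≈ 54.1 °C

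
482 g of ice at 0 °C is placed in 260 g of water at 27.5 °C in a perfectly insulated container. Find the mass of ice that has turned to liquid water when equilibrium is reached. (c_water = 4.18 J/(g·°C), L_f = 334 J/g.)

Heat available from the water dropping to 0 °C: 260·4.18·27.5 = 29887 J.
To melt every bit of ice: 482·334 = 160988 J.
29887 J < 160988 J, so only part of the ice melts and the system sits at 0 °C.
Mass melted = 29887/334 ≈ 89.48 g.

m_melted ≈ 89.5 g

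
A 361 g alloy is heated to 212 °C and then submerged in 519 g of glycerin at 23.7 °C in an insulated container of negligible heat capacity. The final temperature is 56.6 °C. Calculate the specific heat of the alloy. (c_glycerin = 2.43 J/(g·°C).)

c ≈ 0.74 J/(g·°C)

m_s c (T_s − T_f) = m_glycerin c_glycerin (T_f − T_0):
361·c·(212 − 56.6) = 519·2.43·(56.6 − 23.7)
56099 c = 41492  ⇒  c ≈ 0.7396 J/(g·°C)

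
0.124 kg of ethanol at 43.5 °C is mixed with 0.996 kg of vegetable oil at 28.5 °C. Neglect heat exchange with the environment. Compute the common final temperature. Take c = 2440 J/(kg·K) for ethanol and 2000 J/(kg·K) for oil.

Setting the total heat transfer to zero:
0.124·2440·(T − 43.5) + 0.996·2000·(T − 28.5) = 0
302.56(T − 43.5) + 1992(T − 28.5) = 0
(302.56 + 1992) T = 302.56·43.5 + 1992·28.5
T ≈ 30.48 °C

T_f ≈ 30.5 °C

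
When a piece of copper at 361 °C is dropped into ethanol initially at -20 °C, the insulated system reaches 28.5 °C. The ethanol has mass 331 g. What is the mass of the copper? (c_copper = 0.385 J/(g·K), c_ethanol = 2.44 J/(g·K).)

Let T be the final temperature. ΣQ_i = 0:
m·0.385·(28.5 − 361) + 331·2.44·(28.5 − (-20)) = 0
-128.01 m = -39171
m = -39171/-128.01 ≈ 306 g

m ≈ 306 g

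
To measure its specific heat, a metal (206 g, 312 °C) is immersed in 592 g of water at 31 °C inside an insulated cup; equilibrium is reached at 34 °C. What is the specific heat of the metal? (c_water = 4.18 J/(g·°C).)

c ≈ 0.13 J/(g·°C)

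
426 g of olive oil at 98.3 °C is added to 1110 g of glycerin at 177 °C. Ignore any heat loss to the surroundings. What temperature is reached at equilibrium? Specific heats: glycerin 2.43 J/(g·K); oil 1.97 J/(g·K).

T_f ≈ 158.3 °C

With ΣQ=0 the equilibrium temperature is the m·c-weighted mean:
T_f = (2697.3*177 + 839.22*98.3) / (2697.3 + 839.22)
    = 559917 / 3536.5 ≈ 158.32 °C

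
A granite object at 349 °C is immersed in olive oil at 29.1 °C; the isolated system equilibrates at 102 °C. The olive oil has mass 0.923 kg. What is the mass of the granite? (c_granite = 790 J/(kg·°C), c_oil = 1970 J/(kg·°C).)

Heat lost by the granite = heat gained by the oil:
m×790×(349 − 102) = 0.923×1970×(102 − 29.1)
195130 m = 132555  ⇒  m ≈ 0.6793 kg

m ≈ 0.679 kg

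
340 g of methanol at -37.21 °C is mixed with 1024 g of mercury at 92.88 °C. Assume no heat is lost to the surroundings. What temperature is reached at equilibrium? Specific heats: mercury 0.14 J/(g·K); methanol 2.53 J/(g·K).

T_f ≈ -18.6 °C

Taking heat into each body as positive, Σ m c ΔT = 0:
1024×0.14×(T − 92.88) + 340×2.53×(T − (-37.21)) = 0
1003.6 T = -18693
T = -18693 / 1003.6 = -18.6 °C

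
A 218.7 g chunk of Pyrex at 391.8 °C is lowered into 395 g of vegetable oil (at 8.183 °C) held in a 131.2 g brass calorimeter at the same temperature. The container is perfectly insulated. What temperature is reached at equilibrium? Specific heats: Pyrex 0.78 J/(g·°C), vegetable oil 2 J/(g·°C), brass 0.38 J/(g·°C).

T_f ≈ 72.9 °C

With ΣQ=0 the equilibrium temperature is the m·c-weighted mean:
T_f = (170.59×391.8 + 790×8.183 + 49.86×8.183) / (170.59 + 790 + 49.86)
    = 73708 / 1010.4 ≈ 72.95 °C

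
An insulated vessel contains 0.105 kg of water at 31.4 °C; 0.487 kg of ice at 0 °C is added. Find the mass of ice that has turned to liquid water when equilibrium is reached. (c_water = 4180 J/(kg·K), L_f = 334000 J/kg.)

m_melted ≈ 0.0413 kg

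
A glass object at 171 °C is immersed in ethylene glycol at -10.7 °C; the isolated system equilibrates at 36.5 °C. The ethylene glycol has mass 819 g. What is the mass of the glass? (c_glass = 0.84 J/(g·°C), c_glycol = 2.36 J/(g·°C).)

Heat gained plus heat lost sum to zero:
m·0.84·(36.5 − 171) + 819·2.36·(36.5 − (-10.7)) = 0
-112.98 m = -91230
m = -91230/-112.98 ≈ 807.5 g

m ≈ 807 g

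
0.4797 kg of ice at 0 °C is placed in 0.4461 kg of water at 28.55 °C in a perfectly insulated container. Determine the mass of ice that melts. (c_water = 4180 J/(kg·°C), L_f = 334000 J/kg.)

m_melted ≈ 0.159 kg

Heat available from the water dropping to 0 °C: 0.4461×4180×28.55 = 53237 J.
Fully melting the ice requires m_ice L_f = 0.4797×334000 = 160220 J.
That's not enough to melt it all — equilibrium is at 0 °C with ice remaining.
m_melt = 53237 / L_f = 0.1594 kg.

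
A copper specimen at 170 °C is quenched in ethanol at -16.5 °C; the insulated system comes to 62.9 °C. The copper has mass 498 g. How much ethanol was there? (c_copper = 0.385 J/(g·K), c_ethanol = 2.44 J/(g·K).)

m ≈ 106 g

Conservation of energy gives ΣQ = 0:
498·0.385·(62.9 − 170) + m·2.44·(62.9 − (-16.5)) = 0
193.74 m = 20534
m = 20534/193.74 ≈ 106 g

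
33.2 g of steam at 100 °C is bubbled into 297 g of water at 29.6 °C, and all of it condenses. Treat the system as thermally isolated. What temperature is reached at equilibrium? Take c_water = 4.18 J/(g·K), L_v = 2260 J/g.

T_f ≈ 91.0 °C

Taking heat into each body as positive, Σ m c ΔT = 0:
latent heat released on condensation: 33.2·2260 = 75032; condensed water 100 °C→T: 138.78(T − 100); original water: 1241.5(T − 29.6)
1380.2 T = 75032 + 13878 + 36747 = 125657
T ≈ 91.04 °C, under the boiling point, so the assumption holds.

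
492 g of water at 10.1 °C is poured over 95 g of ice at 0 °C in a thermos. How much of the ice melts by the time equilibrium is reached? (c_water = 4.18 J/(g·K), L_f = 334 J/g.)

Water can give up m c ΔT = 492·4.18·10.1 = 20771 J before reaching 0 °C.
Melting all 95 g of ice would need 95·334 = 31730 J.
Since 20771 < 31730 J, not all the ice melts; equilibrium is at 0 °C.
m_melt = 20771 / L_f = 62.19 g.

m_melted ≈ 62.2 g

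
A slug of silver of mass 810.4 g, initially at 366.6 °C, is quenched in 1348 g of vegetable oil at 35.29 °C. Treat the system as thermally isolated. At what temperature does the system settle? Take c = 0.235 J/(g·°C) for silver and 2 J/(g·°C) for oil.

T_f ≈ 57.1 °C

Set heat shed by the hot body equal to heat absorbed by the cold body:
810.4*0.235*(366.6 − T) = 1348*2*(T − 35.29)
190.44(366.6 − T) = 2696(T − 35.29)
2886.4 T = 164959  ⇒  T ≈ 57.15 °C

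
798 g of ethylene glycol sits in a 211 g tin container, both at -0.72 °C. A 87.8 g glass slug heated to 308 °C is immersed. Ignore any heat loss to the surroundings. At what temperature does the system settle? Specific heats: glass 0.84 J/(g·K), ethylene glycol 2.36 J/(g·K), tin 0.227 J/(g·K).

Heat gained plus heat lost sum to zero:
87.8·0.84·(T − 308) + 798·2.36·(T − (-0.72)) + 211·0.227·(T − (-0.72)) = 0
2004.9 T = 21325
T = 21325 / 2004.9 = 10.6 °C

T_f ≈ 10.6 °C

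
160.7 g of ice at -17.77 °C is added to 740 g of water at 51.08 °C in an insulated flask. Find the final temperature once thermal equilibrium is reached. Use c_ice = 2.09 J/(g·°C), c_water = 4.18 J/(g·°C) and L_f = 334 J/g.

T_f ≈ 26.1 °C

Conservation of energy gives ΣQ = 0:
warm ice to 0 °C: 160.7·2.09·(0 − (-17.77)) = 5968.3
  melt ice: 160.7·334 = 53674
  warm the meltwater: 671.73 T
  water: 3093.2(T − 51.08)
3764.9 T = 158001 − 59642 = 98359
T ≈ 26.12 °C. Since T > 0 °C, the all-ice-melts assumption holds.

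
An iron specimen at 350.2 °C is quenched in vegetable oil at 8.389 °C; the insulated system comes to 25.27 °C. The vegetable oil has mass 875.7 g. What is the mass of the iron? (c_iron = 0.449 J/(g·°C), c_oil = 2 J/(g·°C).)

m ≈ 203 g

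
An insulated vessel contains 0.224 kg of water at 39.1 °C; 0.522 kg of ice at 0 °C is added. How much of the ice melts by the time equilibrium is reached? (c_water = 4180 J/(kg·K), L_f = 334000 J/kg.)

Water can give up m c ΔT = 0.224×4180×39.1 = 36610 J before reaching 0 °C.
To melt every bit of ice: 0.522×334000 = 174348 J.
36610 J < 174348 J, so only part of the ice melts and the system sits at 0 °C.
m_melt = 36610 / L_f = 0.1096 kg.

m_melted ≈ 0.11 kg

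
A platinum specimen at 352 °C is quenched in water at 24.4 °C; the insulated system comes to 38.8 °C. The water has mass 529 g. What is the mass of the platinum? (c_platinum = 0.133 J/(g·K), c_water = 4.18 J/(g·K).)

m ≈ 764 g

Energy conservation, ΣQ = 0:
m×0.133×(38.8 − 352) + 529×4.18×(38.8 − 24.4) = 0
-41.66 m = -31842
m = -31842/-41.66 ≈ 764.4 g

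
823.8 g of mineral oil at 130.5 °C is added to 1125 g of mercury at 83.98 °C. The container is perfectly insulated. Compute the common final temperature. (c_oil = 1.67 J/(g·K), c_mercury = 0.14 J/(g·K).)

Energy conservation, ΣQ = 0:
823.8·1.67·(T − 130.5) + 1125·0.14·(T − 83.98) = 0
1533.2 T = 192762
T = 192762 / 1533.2 = 126 °C

T_f ≈ 125.7 °C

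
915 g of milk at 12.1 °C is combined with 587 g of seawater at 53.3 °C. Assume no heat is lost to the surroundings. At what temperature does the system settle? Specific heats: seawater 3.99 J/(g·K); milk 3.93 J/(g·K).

T_f ≈ 28.4 °C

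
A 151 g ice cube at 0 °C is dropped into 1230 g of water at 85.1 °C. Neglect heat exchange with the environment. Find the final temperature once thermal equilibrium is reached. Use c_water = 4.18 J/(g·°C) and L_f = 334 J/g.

Conservation of energy gives ΣQ = 0:
melt ice: 151×334 = 50434; meltwater 0→T: 151×4.18×T = 631.18 T; water: 5141.4(T − 85.1)
5772.6 T = 437533 − 50434 = 387099
T ≈ 67.06 °C (positive, so assuming full melt was valid).

T_f ≈ 67.1 °C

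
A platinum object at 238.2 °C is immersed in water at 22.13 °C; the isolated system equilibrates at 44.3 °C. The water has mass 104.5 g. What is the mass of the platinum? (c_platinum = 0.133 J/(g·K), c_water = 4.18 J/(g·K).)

m ≈ 376 g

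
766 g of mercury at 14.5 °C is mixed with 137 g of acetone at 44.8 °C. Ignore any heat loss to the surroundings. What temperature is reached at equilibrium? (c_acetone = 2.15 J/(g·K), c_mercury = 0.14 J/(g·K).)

T_f ≈ 36.7 °C

With ΣQ=0 the equilibrium temperature is the m·c-weighted mean:
T_f = (294.55×44.8 + 107.24×14.5) / (294.55 + 107.24)
    = 14751 / 401.79 ≈ 36.71 °C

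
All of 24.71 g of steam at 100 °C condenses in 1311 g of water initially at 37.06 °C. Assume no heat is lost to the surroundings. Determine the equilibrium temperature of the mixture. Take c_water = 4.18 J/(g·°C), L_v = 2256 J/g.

T_f ≈ 48.2 °C

Energy balance with sensible and latent terms:
latent heat released on condensation: 24.71·2256 = 55746; condensed water 100 °C→T: 103.29(T − 100); original water: 5480(T − 37.06)
5583.3 T = 55746 + 10329 + 203088 = 269163
T ≈ 48.21 °C — below 100 °C, confirming all the steam condensed.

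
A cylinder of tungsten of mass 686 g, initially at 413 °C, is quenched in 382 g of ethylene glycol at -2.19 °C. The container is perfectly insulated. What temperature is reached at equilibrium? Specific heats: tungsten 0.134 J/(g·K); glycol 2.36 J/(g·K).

T_f ≈ 36.2 °C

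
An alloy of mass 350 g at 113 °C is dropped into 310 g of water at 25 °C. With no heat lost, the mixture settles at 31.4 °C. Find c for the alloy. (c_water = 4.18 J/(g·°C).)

Taking heat into each body as positive, Σ m c ΔT = 0:
350·c·(31.4 − 113) + 310·4.18·(31.4 − 25) = 0
-28560 c = -8293.1
c = -8293.1/-28560 ≈ 0.2904 J/(g·°C)

c ≈ 0.29 J/(g·°C)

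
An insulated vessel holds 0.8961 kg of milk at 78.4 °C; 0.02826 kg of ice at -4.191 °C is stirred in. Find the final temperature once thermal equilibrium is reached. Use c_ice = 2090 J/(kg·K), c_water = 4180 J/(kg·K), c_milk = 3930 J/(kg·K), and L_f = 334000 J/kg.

Conservation of energy gives ΣQ = 0:
warm ice to 0 °C: 0.02826·2090·(0 − (-4.191)) = 247.53
  melt ice: 0.02826·334000 = 9438.8
  warm the meltwater: 118.13 T
  milk: 3521.7(T − 78.4)
3639.8 T = 276099 − 9686.4 = 266413
T ≈ 73.19 °C. Since T > 0 °C, the all-ice-melts assumption holds.

T_f ≈ 73.2 °C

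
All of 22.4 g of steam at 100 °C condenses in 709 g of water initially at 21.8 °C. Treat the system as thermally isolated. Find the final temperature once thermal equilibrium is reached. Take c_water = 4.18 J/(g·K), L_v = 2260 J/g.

T_f ≈ 40.8 °C

Sum of m c ΔT and latent-heat terms is zero:
latent heat released on condensation: 22.4×2260 = 50624; condensed water 100 °C→T: 93.63(T − 100); water warms: 709×4.18×(T − 21.8) = 2963.6(T − 21.8)
3057.3 T = 50624 + 9363.2 + 64607 = 124594
T ≈ 40.75 °C (< 100 °C, so full condensation is consistent).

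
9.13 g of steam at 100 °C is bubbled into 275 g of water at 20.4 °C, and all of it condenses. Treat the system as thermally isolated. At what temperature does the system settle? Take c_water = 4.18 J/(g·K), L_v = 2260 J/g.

T_f ≈ 40.3 °C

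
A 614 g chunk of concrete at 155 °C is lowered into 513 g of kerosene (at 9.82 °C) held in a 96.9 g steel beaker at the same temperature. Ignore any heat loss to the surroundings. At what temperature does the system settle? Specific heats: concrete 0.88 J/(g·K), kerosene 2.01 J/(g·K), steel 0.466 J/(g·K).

T_f ≈ 58.3 °C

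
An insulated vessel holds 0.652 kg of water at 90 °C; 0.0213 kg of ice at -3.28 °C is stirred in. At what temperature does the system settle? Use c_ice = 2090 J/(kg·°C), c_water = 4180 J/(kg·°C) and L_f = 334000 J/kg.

T_f ≈ 84.6 °C

Energy balance with sensible and latent terms:
warm ice to 0 °C: 0.0213·2090·(0 − (-3.28)) = 146.02
  melt ice: 0.0213·334000 = 7114.2
  warm the meltwater: 89.03 T
  water: 2725.4(T − 90)
2814.4 T = 245282 − 7260.2 = 238022
T ≈ 84.57 °C — above 0 °C, consistent with complete melting.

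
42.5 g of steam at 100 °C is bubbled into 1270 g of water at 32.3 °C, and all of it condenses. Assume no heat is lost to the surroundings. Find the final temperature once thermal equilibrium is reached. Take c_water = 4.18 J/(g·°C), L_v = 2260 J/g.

Heat gained plus heat lost sum to zero:
steam→water at 100 °C releases m L_v = 42.5·2260 = 96050; condensed water 100 °C→T: 177.65(T − 100); water warms: 1270·4.18·(T − 32.3) = 5308.6(T − 32.3)
5486.2 T = 96050 + 17765 + 171468 = 285283
T ≈ 52.00 °C — below 100 °C, confirming all the steam condensed.

T_f ≈ 52.0 °C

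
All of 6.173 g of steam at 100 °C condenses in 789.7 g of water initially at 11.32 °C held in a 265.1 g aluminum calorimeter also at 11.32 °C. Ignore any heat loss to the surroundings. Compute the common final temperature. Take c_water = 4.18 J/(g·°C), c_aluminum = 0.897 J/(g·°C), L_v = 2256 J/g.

T_f ≈ 15.9 °C

Sum of m c ΔT and latent-heat terms is zero:
steam→water at 100 °C releases m L_v = 6.173·2256 = 13926; condensate cools 100→T: 6.173·4.18·(T − 100) = 25.8(T − 100); original water: 3300.9(T − 11.32); aluminum cup: 265.1·0.897·(T − 11.32) = 237.79(T − 11.32)
3564.5 T = 13926 + 2580.3 + 40059 = 56565
T ≈ 15.87 °C (< 100 °C, so full condensation is consistent).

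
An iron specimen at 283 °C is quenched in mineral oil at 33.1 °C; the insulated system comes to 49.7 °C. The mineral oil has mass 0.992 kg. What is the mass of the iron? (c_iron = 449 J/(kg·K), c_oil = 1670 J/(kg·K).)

m ≈ 0.263 kg

|Q_iron| = |Q_oil|:
m·449·(283 − 49.7) = 0.992·1670·(49.7 − 33.1)
104752 m = 27500  ⇒  m ≈ 0.2625 kg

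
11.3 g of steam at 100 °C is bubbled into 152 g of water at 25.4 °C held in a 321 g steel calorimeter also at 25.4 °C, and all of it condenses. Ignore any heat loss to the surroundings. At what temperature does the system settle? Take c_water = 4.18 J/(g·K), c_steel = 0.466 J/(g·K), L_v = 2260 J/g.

Conservation of energy gives ΣQ = 0:
condense steam: −11.3×2260 = −25538; condensate cools 100→T: 11.3×4.18×(T − 100) = 47.23(T − 100); original water: 635.36(T − 25.4); cup: 149.59(T − 25.4)
832.18 T = 25538 + 4723.4 + 19938 = 50199
T ≈ 60.32 °C (< 100 °C, so full condensation is consistent).

T_f ≈ 60.3 °C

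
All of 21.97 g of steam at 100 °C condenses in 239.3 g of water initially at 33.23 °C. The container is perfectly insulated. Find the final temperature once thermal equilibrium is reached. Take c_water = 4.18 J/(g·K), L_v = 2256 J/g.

Taking heat into each body as positive, Σ m c ΔT = 0:
steam→water at 100 °C releases m L_v = 21.97×2256 = 49564
  condensate cools 100→T: 21.97×4.18×(T − 100) = 91.83(T − 100)
  water warms: 239.3×4.18×(T − 33.23) = 1000.3(T − 33.23)
1092.1 T = 49564 + 9183.5 + 33239 = 91987
T ≈ 84.23 °C, under the boiling point, so the assumption holds.

T_f ≈ 84.2 °C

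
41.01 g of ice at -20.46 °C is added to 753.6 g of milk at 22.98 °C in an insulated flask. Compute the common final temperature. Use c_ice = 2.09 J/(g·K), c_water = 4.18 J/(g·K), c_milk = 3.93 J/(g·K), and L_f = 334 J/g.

Taking heat into each body as positive, Σ m c ΔT = 0:
ice -20.46→0 °C: 41.01×2.09×20.46 = 1753.6; latent heat to melt: 41.01×334 = 13697; meltwater 0→T: 41.01×4.18×T = 171.42 T; milk cools: 753.6×3.93×(T − 22.98) = 2961.6(T − 22.98)
3133.1 T = 68059 − 15451 = 52608
T ≈ 16.79 °C (positive, so assuming full melt was valid).

T_f ≈ 16.8 °C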